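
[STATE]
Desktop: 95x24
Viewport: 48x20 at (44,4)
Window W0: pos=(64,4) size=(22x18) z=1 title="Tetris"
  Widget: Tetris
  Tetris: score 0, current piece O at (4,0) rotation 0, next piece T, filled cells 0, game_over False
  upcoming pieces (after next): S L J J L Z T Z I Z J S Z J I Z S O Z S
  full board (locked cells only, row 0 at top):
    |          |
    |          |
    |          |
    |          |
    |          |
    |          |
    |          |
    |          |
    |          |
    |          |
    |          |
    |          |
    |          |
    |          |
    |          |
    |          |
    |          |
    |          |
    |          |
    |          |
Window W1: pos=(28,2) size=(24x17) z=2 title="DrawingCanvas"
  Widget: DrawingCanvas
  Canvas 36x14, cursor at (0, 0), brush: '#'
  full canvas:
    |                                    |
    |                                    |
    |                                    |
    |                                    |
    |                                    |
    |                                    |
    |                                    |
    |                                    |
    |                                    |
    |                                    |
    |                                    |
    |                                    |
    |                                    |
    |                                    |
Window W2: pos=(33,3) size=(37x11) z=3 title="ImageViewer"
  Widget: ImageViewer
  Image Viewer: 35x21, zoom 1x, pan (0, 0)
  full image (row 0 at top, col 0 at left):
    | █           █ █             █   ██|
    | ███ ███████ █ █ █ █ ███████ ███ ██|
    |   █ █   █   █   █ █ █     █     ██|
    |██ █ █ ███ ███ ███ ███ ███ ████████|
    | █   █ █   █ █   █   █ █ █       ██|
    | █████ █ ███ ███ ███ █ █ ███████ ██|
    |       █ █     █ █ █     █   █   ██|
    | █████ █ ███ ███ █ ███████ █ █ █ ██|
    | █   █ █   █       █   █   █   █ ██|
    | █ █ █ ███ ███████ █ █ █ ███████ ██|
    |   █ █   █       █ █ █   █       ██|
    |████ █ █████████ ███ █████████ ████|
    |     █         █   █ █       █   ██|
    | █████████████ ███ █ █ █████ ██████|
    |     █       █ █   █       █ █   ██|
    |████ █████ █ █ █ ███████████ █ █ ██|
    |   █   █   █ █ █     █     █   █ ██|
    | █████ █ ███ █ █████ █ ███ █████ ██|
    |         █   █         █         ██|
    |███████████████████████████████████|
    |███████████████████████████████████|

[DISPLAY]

er                       ┃━━━━━━━━━━━━━━━┓      
─────────────────────────┨is             ┃      
   █ █             █   ██┃───────────────┨      
██ █ █ █ █ ███████ ███ ██┃     │Next:    ┃      
   █   █ █ █     █     ██┃     │ ▒       ┃      
 ███ ███ ███ ███ ████████┃     │▒▒▒      ┃      
 █ █   █   █ █ █       ██┃     │         ┃      
██ ███ ███ █ █ ███████ ██┃     │         ┃      
     █ █ █     █   █   ██┃     │         ┃      
━━━━━━━━━━━━━━━━━━━━━━━━━┛     │Score:   ┃      
       ┃            ┃          │0        ┃      
       ┃            ┃          │         ┃      
       ┃            ┃          │         ┃      
       ┃            ┃          │         ┃      
━━━━━━━┛            ┃          │         ┃      
                    ┃          │         ┃      
                    ┃          │         ┃      
                    ┗━━━━━━━━━━━━━━━━━━━━┛      
                                                
                                                


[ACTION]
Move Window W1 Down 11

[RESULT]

er                       ┃━━━━━━━━━━━━━━━┓      
─────────────────────────┨is             ┃      
   █ █             █   ██┃───────────────┨      
██ █ █ █ █ ███████ ███ ██┃     │Next:    ┃      
   █   █ █ █     █     ██┃     │ ▒       ┃      
 ███ ███ ███ ███ ████████┃     │▒▒▒      ┃      
 █ █   █   █ █ █       ██┃     │         ┃      
██ ███ ███ █ █ ███████ ██┃     │         ┃      
     █ █ █     █   █   ██┃     │         ┃      
━━━━━━━━━━━━━━━━━━━━━━━━━┛     │Score:   ┃      
       ┃            ┃          │0        ┃      
       ┃            ┃          │         ┃      
       ┃            ┃          │         ┃      
       ┃            ┃          │         ┃      
       ┃            ┃          │         ┃      
       ┃            ┃          │         ┃      
       ┃            ┃          │         ┃      
       ┃            ┗━━━━━━━━━━━━━━━━━━━━┛      
       ┃                                        
━━━━━━━┛                                        


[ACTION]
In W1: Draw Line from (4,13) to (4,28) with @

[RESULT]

er                       ┃━━━━━━━━━━━━━━━┓      
─────────────────────────┨is             ┃      
   █ █             █   ██┃───────────────┨      
██ █ █ █ █ ███████ ███ ██┃     │Next:    ┃      
   █   █ █ █     █     ██┃     │ ▒       ┃      
 ███ ███ ███ ███ ████████┃     │▒▒▒      ┃      
 █ █   █   █ █ █       ██┃     │         ┃      
██ ███ ███ █ █ ███████ ██┃     │         ┃      
     █ █ █     █   █   ██┃     │         ┃      
━━━━━━━━━━━━━━━━━━━━━━━━━┛     │Score:   ┃      
@@@@@@@┃            ┃          │0        ┃      
       ┃            ┃          │         ┃      
       ┃            ┃          │         ┃      
       ┃            ┃          │         ┃      
       ┃            ┃          │         ┃      
       ┃            ┃          │         ┃      
       ┃            ┃          │         ┃      
       ┃            ┗━━━━━━━━━━━━━━━━━━━━┛      
       ┃                                        
━━━━━━━┛                                        


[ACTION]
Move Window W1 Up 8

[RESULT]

er                       ┃━━━━━━━━━━━━━━━┓      
─────────────────────────┨is             ┃      
   █ █             █   ██┃───────────────┨      
██ █ █ █ █ ███████ ███ ██┃     │Next:    ┃      
   █   █ █ █     █     ██┃     │ ▒       ┃      
 ███ ███ ███ ███ ████████┃     │▒▒▒      ┃      
 █ █   █   █ █ █       ██┃     │         ┃      
██ ███ ███ █ █ ███████ ██┃     │         ┃      
     █ █ █     █   █   ██┃     │         ┃      
━━━━━━━━━━━━━━━━━━━━━━━━━┛     │Score:   ┃      
       ┃            ┃          │0        ┃      
       ┃            ┃          │         ┃      
━━━━━━━┛            ┃          │         ┃      
                    ┃          │         ┃      
                    ┃          │         ┃      
                    ┃          │         ┃      
                    ┃          │         ┃      
                    ┗━━━━━━━━━━━━━━━━━━━━┛      
                                                
                                                


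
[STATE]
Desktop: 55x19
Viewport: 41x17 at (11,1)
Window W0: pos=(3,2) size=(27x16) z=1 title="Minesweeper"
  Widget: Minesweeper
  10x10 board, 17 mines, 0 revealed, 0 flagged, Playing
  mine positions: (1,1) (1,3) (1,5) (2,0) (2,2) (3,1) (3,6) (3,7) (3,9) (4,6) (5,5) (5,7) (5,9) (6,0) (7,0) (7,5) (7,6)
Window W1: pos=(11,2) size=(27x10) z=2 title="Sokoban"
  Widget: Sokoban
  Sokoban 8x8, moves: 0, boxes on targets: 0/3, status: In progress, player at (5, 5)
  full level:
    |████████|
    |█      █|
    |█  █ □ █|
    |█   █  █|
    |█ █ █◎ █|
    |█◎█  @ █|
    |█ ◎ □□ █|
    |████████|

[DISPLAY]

                                         
┏━━━━━━━━━━━━━━━━━━━━━━━━━┓              
┃ Sokoban                 ┃              
┠─────────────────────────┨              
┃████████                 ┃              
┃█      █                 ┃              
┃█  █ □ █                 ┃              
┃█   █  █                 ┃              
┃█ █ █◎ █                 ┃              
┃█◎█  @ █                 ┃              
┗━━━━━━━━━━━━━━━━━━━━━━━━━┛              
■■■               ┃                      
■■■               ┃                      
■■■               ┃                      
                  ┃                      
                  ┃                      
━━━━━━━━━━━━━━━━━━┛                      


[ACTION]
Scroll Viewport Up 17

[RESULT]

                                         
                                         
┏━━━━━━━━━━━━━━━━━━━━━━━━━┓              
┃ Sokoban                 ┃              
┠─────────────────────────┨              
┃████████                 ┃              
┃█      █                 ┃              
┃█  █ □ █                 ┃              
┃█   █  █                 ┃              
┃█ █ █◎ █                 ┃              
┃█◎█  @ █                 ┃              
┗━━━━━━━━━━━━━━━━━━━━━━━━━┛              
■■■               ┃                      
■■■               ┃                      
■■■               ┃                      
                  ┃                      
                  ┃                      


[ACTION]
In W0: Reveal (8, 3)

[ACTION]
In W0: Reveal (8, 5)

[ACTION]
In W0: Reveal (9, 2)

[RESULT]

                                         
                                         
┏━━━━━━━━━━━━━━━━━━━━━━━━━┓              
┃ Sokoban                 ┃              
┠─────────────────────────┨              
┃████████                 ┃              
┃█      █                 ┃              
┃█  █ □ █                 ┃              
┃█   █  █                 ┃              
┃█ █ █◎ █                 ┃              
┃█◎█  @ █                 ┃              
┗━━━━━━━━━━━━━━━━━━━━━━━━━┛              
1                 ┃                      
1                 ┃                      
                  ┃                      
                  ┃                      
                  ┃                      


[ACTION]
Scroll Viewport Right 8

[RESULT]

                                         
                                         
━━━━━━━━━━━━━━━━━━━━━━━┓                 
okoban                 ┃                 
───────────────────────┨                 
██████                 ┃                 
     █                 ┃                 
 █ □ █                 ┃                 
  █  █                 ┃                 
█ █◎ █                 ┃                 
█  @ █                 ┃                 
━━━━━━━━━━━━━━━━━━━━━━━┛                 
               ┃                         
               ┃                         
               ┃                         
               ┃                         
               ┃                         


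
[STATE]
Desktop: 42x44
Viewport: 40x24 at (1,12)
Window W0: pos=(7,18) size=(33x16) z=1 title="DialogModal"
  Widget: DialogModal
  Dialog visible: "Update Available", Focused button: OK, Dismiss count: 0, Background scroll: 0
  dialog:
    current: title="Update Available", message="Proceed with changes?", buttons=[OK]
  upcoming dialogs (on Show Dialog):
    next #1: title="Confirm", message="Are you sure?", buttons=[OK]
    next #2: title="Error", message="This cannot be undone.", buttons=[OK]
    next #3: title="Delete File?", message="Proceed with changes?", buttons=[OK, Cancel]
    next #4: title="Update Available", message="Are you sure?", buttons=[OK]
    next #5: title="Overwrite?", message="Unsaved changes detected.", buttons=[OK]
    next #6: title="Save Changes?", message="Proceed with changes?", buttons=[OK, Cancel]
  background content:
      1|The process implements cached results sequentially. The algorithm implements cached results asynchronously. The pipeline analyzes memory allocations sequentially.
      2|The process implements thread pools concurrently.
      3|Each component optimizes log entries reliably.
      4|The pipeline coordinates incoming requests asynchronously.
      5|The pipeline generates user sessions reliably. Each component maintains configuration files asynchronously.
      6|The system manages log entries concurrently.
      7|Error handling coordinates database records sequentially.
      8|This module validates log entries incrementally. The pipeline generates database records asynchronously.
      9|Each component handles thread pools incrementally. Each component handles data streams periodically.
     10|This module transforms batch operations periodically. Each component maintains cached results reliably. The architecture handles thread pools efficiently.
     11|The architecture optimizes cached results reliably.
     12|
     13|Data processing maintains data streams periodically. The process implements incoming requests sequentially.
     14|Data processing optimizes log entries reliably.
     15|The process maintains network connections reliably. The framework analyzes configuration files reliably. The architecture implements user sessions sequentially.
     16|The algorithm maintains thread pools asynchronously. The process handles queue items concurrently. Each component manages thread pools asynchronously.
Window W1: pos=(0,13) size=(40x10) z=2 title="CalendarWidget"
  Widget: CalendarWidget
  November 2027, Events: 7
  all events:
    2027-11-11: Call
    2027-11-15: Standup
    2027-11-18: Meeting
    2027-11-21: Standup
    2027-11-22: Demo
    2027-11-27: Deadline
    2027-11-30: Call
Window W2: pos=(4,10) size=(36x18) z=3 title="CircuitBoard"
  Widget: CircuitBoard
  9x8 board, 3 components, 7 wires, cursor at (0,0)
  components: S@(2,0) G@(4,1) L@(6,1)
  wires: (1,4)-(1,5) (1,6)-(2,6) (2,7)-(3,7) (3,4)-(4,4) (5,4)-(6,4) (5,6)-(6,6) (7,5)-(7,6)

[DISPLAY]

   ┠──────────────────────────────────┨ 
━━━┃   0 1 2 3 4 5 6 7 8              ┃ 
 Ca┃0  [.]                            ┃ 
───┃                                  ┃ 
   ┃1                   · ─ ·   ·     ┃ 
Mo ┃                            │     ┃ 
 1 ┃2   S                       ·   · ┃ 
 8 ┃                                │ ┃ 
15*┃3                   ·           · ┃ 
22*┃                    │             ┃ 
━━━┃4       G           ·             ┃ 
   ┃                                  ┃ 
   ┃5                   ·       ·     ┃ 
   ┃                    │       │     ┃ 
   ┃6       L           ·       ·     ┃ 
   ┗━━━━━━━━━━━━━━━━━━━━━━━━━━━━━━━━━━┛ 
      ┃Thi└───────────────────────┘tri┃ 
      ┃Each component handles thread p┃ 
      ┃This module transforms batch op┃ 
      ┃The architecture optimizes cach┃ 
      ┃                               ┃ 
      ┗━━━━━━━━━━━━━━━━━━━━━━━━━━━━━━━┛ 
                                        
                                        


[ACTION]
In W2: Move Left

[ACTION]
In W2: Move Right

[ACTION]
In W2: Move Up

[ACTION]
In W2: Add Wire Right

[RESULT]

   ┠──────────────────────────────────┨ 
━━━┃   0 1 2 3 4 5 6 7 8              ┃ 
 Ca┃0      [.]─ ·                     ┃ 
───┃                                  ┃ 
   ┃1                   · ─ ·   ·     ┃ 
Mo ┃                            │     ┃ 
 1 ┃2   S                       ·   · ┃ 
 8 ┃                                │ ┃ 
15*┃3                   ·           · ┃ 
22*┃                    │             ┃ 
━━━┃4       G           ·             ┃ 
   ┃                                  ┃ 
   ┃5                   ·       ·     ┃ 
   ┃                    │       │     ┃ 
   ┃6       L           ·       ·     ┃ 
   ┗━━━━━━━━━━━━━━━━━━━━━━━━━━━━━━━━━━┛ 
      ┃Thi└───────────────────────┘tri┃ 
      ┃Each component handles thread p┃ 
      ┃This module transforms batch op┃ 
      ┃The architecture optimizes cach┃ 
      ┃                               ┃ 
      ┗━━━━━━━━━━━━━━━━━━━━━━━━━━━━━━━┛ 
                                        
                                        


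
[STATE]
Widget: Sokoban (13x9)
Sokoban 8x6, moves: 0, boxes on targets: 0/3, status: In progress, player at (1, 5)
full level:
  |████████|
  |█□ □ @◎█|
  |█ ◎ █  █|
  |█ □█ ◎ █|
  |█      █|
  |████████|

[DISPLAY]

████████     
█□ □ @◎█     
█ ◎ █  █     
█ □█ ◎ █     
█      █     
████████     
Moves: 0  0/3
             
             


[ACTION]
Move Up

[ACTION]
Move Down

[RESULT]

████████     
█□ □  ◎█     
█ ◎ █@ █     
█ □█ ◎ █     
█      █     
████████     
Moves: 1  0/3
             
             


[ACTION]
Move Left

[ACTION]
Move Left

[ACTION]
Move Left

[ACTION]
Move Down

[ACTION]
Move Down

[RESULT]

████████     
█□ □  ◎█     
█ ◎ █  █     
█ □█ ◎ █     
█    @ █     
████████     
Moves: 3  0/3
             
             


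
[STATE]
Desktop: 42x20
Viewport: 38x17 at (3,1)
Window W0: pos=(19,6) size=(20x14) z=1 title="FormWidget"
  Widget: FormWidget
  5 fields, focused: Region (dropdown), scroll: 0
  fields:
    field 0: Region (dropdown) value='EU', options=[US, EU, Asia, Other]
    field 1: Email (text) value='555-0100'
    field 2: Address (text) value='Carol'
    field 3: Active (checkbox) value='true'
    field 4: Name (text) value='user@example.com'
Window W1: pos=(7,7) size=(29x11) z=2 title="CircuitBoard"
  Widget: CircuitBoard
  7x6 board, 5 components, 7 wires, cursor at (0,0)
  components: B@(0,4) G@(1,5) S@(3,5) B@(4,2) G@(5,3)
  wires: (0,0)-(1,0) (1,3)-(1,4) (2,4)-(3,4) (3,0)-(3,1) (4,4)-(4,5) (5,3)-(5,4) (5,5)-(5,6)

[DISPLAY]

                                      
                                      
                                      
                                      
                                      
                ┏━━━━━━━━━━━━━━━━━━┓  
    ┏━━━━━━━━━━━━━━━━━━━━━━━━━━━┓  ┃  
    ┃ CircuitBoard              ┃──┨  
    ┠───────────────────────────┨▼]┃  
    ┃   0 1 2 3 4 5 6           ┃5]┃  
    ┃0  [.]              B      ┃a]┃  
    ┃    │                      ┃] ┃  
    ┃1   ·           · ─ ·   G  ┃s]┃  
    ┃                           ┃  ┃  
    ┃2                   ·      ┃  ┃  
    ┃                    │      ┃  ┃  
    ┗━━━━━━━━━━━━━━━━━━━━━━━━━━━┛  ┃  


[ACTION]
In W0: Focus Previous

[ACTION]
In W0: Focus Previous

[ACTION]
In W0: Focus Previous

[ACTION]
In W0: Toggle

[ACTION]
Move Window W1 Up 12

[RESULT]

    ┃ CircuitBoard              ┃     
    ┠───────────────────────────┨     
    ┃   0 1 2 3 4 5 6           ┃     
    ┃0  [.]              B      ┃     
    ┃    │                      ┃     
    ┃1   ·           · ─ ·   G  ┃━━┓  
    ┃                           ┃  ┃  
    ┃2                   ·      ┃──┨  
    ┃                    │      ┃▼]┃  
    ┗━━━━━━━━━━━━━━━━━━━━━━━━━━━┛5]┃  
                ┃> Address:    [Ca]┃  
                ┃  Active:     [x] ┃  
                ┃  Name:       [us]┃  
                ┃                  ┃  
                ┃                  ┃  
                ┃                  ┃  
                ┃                  ┃  


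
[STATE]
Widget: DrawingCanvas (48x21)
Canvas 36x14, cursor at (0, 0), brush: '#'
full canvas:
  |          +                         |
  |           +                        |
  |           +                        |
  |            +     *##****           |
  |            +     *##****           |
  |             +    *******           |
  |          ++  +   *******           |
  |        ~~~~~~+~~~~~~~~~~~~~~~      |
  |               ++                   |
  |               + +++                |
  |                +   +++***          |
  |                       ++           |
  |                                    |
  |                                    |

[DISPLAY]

+         +                                     
           +                                    
           +                                    
            +     *##****                       
            +     *##****                       
             +    *******                       
          ++  +   *******                       
        ~~~~~~+~~~~~~~~~~~~~~~                  
               ++                               
               + +++                            
                +   +++***                      
                       ++                       
                                                
                                                
                                                
                                                
                                                
                                                
                                                
                                                
                                                


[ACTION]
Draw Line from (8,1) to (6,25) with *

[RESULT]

+         +                                     
           +                                    
           +                                    
            +     *##****                       
            +     *##****                       
             +    *******                       
          ++  +   ********                      
        ************~~~~~~~~~~                  
 *******       ++                               
               + +++                            
                +   +++***                      
                       ++                       
                                                
                                                
                                                
                                                
                                                
                                                
                                                
                                                
                                                


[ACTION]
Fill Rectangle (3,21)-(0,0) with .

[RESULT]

......................                          
......................                          
......................                          
......................***                       
            +     *##****                       
             +    *******                       
          ++  +   ********                      
        ************~~~~~~~~~~                  
 *******       ++                               
               + +++                            
                +   +++***                      
                       ++                       
                                                
                                                
                                                
                                                
                                                
                                                
                                                
                                                
                                                


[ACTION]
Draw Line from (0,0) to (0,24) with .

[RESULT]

.........................                       
......................                          
......................                          
......................***                       
            +     *##****                       
             +    *******                       
          ++  +   ********                      
        ************~~~~~~~~~~                  
 *******       ++                               
               + +++                            
                +   +++***                      
                       ++                       
                                                
                                                
                                                
                                                
                                                
                                                
                                                
                                                
                                                


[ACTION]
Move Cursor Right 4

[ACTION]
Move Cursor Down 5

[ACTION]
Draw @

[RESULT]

.........................                       
......................                          
......................                          
......................***                       
            +     *##****                       
    @        +    *******                       
          ++  +   ********                      
        ************~~~~~~~~~~                  
 *******       ++                               
               + +++                            
                +   +++***                      
                       ++                       
                                                
                                                
                                                
                                                
                                                
                                                
                                                
                                                
                                                


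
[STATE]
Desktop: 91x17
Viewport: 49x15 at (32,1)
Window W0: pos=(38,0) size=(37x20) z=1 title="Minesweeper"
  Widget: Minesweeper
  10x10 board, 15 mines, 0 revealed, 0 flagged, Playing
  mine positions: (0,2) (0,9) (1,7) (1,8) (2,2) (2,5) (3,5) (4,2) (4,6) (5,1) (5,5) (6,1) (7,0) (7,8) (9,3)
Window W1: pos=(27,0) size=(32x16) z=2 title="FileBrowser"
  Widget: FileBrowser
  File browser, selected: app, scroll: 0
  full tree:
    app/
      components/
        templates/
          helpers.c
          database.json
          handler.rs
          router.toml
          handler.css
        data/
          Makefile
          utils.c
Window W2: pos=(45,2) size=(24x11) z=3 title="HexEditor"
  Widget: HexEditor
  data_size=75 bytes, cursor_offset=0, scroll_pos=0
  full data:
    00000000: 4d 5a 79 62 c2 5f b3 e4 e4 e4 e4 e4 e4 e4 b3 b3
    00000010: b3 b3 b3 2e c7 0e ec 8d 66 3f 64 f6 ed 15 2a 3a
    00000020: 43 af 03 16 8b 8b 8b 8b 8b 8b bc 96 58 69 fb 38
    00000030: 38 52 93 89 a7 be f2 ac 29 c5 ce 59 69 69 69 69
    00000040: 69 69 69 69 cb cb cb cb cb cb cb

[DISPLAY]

eBrowser                  ┃               ┃      
─────────────┏━━━━━━━━━━━━━━━━━━━━━━┓─────┨      
] app/       ┃ HexEditor            ┃     ┃      
[+] component┠──────────────────────┨     ┃      
             ┃00000000  4D 5a 79 62 ┃     ┃      
             ┃00000010  b3 b3 b3 2e ┃     ┃      
             ┃00000020  43 af 03 16 ┃     ┃      
             ┃00000030  38 52 93 89 ┃     ┃      
             ┃00000040  69 69 69 69 ┃     ┃      
             ┃                      ┃     ┃      
             ┃                      ┃     ┃      
             ┗━━━━━━━━━━━━━━━━━━━━━━┛     ┃      
                          ┃               ┃      
                          ┃               ┃      
━━━━━━━━━━━━━━━━━━━━━━━━━━┛               ┃      


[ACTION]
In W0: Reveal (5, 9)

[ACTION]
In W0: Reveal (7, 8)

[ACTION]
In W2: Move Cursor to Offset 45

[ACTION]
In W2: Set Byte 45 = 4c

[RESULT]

eBrowser                  ┃               ┃      
─────────────┏━━━━━━━━━━━━━━━━━━━━━━┓─────┨      
] app/       ┃ HexEditor            ┃     ┃      
[+] component┠──────────────────────┨     ┃      
             ┃00000000  4d 5a 79 62 ┃     ┃      
             ┃00000010  b3 b3 b3 2e ┃     ┃      
             ┃00000020  43 af 03 16 ┃     ┃      
             ┃00000030  38 52 93 89 ┃     ┃      
             ┃00000040  69 69 69 69 ┃     ┃      
             ┃                      ┃     ┃      
             ┃                      ┃     ┃      
             ┗━━━━━━━━━━━━━━━━━━━━━━┛     ┃      
                          ┃               ┃      
                          ┃               ┃      
━━━━━━━━━━━━━━━━━━━━━━━━━━┛               ┃      


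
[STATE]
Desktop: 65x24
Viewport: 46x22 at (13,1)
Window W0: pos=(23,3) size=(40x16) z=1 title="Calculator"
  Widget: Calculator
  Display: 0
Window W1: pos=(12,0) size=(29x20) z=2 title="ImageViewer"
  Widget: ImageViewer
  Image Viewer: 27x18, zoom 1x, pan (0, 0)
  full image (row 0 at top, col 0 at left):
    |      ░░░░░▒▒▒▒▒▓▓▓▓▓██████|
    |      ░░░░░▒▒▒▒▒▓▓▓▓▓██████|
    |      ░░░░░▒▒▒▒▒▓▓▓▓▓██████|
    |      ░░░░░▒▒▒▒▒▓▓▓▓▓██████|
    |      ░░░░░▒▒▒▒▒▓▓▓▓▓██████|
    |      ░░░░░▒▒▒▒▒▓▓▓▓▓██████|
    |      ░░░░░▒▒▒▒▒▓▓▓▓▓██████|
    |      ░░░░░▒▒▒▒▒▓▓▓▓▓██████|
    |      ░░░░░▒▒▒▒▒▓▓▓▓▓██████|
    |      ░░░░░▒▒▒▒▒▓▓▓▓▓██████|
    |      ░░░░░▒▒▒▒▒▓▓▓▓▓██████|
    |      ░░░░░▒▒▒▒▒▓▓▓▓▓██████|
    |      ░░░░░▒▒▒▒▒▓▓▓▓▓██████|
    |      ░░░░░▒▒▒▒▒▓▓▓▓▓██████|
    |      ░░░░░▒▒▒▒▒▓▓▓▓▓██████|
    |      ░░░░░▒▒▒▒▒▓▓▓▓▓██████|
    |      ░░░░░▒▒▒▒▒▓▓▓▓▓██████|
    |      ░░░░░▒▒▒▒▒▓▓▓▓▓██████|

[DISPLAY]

 ImageViewer               ┃                  
───────────────────────────┨                  
      ░░░░░▒▒▒▒▒▓▓▓▓▓██████┃━━━━━━━━━━━━━━━━━━
      ░░░░░▒▒▒▒▒▓▓▓▓▓██████┃                  
      ░░░░░▒▒▒▒▒▓▓▓▓▓██████┃──────────────────
      ░░░░░▒▒▒▒▒▓▓▓▓▓██████┃                  
      ░░░░░▒▒▒▒▒▓▓▓▓▓██████┃                  
      ░░░░░▒▒▒▒▒▓▓▓▓▓██████┃                  
      ░░░░░▒▒▒▒▒▓▓▓▓▓██████┃                  
      ░░░░░▒▒▒▒▒▓▓▓▓▓██████┃                  
      ░░░░░▒▒▒▒▒▓▓▓▓▓██████┃                  
      ░░░░░▒▒▒▒▒▓▓▓▓▓██████┃                  
      ░░░░░▒▒▒▒▒▓▓▓▓▓██████┃                  
      ░░░░░▒▒▒▒▒▓▓▓▓▓██████┃                  
      ░░░░░▒▒▒▒▒▓▓▓▓▓██████┃                  
      ░░░░░▒▒▒▒▒▓▓▓▓▓██████┃                  
      ░░░░░▒▒▒▒▒▓▓▓▓▓██████┃                  
      ░░░░░▒▒▒▒▒▓▓▓▓▓██████┃━━━━━━━━━━━━━━━━━━
━━━━━━━━━━━━━━━━━━━━━━━━━━━┛                  
                                              
                                              
                                              


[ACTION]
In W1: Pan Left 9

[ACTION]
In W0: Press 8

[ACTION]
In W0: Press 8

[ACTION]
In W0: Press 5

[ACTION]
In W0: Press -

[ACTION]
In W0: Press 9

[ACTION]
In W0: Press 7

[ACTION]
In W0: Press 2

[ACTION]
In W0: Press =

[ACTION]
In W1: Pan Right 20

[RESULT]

 ImageViewer               ┃                  
───────────────────────────┨                  
▓██████                    ┃━━━━━━━━━━━━━━━━━━
▓██████                    ┃                  
▓██████                    ┃──────────────────
▓██████                    ┃                  
▓██████                    ┃                  
▓██████                    ┃                  
▓██████                    ┃                  
▓██████                    ┃                  
▓██████                    ┃                  
▓██████                    ┃                  
▓██████                    ┃                  
▓██████                    ┃                  
▓██████                    ┃                  
▓██████                    ┃                  
▓██████                    ┃                  
▓██████                    ┃━━━━━━━━━━━━━━━━━━
━━━━━━━━━━━━━━━━━━━━━━━━━━━┛                  
                                              
                                              
                                              


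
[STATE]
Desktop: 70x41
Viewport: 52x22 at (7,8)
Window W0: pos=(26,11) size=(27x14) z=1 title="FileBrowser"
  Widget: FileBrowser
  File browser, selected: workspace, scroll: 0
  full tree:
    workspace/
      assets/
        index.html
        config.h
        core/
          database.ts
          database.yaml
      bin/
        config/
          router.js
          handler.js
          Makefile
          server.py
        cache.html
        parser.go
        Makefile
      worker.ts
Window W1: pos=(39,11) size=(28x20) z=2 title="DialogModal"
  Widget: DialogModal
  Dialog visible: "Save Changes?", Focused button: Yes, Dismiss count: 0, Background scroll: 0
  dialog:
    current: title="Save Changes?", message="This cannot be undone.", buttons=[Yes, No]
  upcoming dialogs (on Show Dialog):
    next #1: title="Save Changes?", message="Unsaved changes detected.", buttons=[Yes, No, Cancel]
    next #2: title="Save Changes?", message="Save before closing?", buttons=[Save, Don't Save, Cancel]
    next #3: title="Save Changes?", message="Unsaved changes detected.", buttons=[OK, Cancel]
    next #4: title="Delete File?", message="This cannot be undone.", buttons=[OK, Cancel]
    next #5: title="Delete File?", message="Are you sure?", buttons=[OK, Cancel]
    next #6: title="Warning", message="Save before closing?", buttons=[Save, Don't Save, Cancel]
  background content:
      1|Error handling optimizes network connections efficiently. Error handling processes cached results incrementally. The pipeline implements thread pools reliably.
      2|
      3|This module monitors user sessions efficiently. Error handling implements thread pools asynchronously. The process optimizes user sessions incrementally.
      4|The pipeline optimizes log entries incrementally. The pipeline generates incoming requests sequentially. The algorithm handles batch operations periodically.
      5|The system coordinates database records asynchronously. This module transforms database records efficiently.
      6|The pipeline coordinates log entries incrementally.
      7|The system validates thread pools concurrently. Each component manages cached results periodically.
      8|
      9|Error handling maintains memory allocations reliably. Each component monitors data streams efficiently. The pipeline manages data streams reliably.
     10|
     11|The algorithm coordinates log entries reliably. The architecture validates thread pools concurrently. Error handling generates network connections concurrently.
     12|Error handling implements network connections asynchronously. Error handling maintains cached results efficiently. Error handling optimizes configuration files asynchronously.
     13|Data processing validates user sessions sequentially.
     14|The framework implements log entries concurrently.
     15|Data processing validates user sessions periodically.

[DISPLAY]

                                                    
                                                    
                                                    
                   ┏━━━━━━━━━━━━┏━━━━━━━━━━━━━━━━━━━
                   ┃ FileBrowser┃ DialogModal       
                   ┠────────────┠───────────────────
                   ┃> [-] worksp┃Error handling opti
                   ┃    [+] asse┃                   
                   ┃    [+] bin/┃This module monitor
                   ┃    worker.t┃The pipeline optimi
                   ┃            ┃The system coordina
                   ┃            ┃Th┌────────────────
                   ┃            ┃Th│   Save Changes?
                   ┃            ┃  │This cannot be u
                   ┃            ┃Er│     [Yes]  No  
                   ┃            ┃  └────────────────
                   ┗━━━━━━━━━━━━┃The algorithm coord
                                ┃Error handling impl
                                ┃Data processing val
                                ┃The framework imple
                                ┃Data processing val
                                ┃                   


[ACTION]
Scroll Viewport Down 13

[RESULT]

                   ┃            ┃Th┌────────────────
                   ┃            ┃Th│   Save Changes?
                   ┃            ┃  │This cannot be u
                   ┃            ┃Er│     [Yes]  No  
                   ┃            ┃  └────────────────
                   ┗━━━━━━━━━━━━┃The algorithm coord
                                ┃Error handling impl
                                ┃Data processing val
                                ┃The framework imple
                                ┃Data processing val
                                ┃                   
                                ┗━━━━━━━━━━━━━━━━━━━
                                                    
                                                    
                                                    
                                                    
                                                    
                                                    
                                                    
                                                    
                                                    
                                                    


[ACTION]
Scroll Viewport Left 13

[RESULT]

                          ┃            ┃Th┌─────────
                          ┃            ┃Th│   Save C
                          ┃            ┃  │This cann
                          ┃            ┃Er│     [Yes
                          ┃            ┃  └─────────
                          ┗━━━━━━━━━━━━┃The algorith
                                       ┃Error handli
                                       ┃Data process
                                       ┃The framewor
                                       ┃Data process
                                       ┃            
                                       ┗━━━━━━━━━━━━
                                                    
                                                    
                                                    
                                                    
                                                    
                                                    
                                                    
                                                    
                                                    
                                                    
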